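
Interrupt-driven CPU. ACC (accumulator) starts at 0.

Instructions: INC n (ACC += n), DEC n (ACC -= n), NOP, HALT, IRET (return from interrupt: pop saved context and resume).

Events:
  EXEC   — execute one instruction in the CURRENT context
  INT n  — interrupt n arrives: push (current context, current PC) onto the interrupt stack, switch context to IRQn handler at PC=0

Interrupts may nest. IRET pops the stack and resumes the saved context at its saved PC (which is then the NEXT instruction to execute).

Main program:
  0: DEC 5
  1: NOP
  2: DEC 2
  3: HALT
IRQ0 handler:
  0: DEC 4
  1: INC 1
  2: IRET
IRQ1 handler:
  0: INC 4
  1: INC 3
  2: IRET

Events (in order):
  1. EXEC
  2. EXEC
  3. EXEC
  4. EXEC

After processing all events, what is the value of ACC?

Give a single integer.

Event 1 (EXEC): [MAIN] PC=0: DEC 5 -> ACC=-5
Event 2 (EXEC): [MAIN] PC=1: NOP
Event 3 (EXEC): [MAIN] PC=2: DEC 2 -> ACC=-7
Event 4 (EXEC): [MAIN] PC=3: HALT

Answer: -7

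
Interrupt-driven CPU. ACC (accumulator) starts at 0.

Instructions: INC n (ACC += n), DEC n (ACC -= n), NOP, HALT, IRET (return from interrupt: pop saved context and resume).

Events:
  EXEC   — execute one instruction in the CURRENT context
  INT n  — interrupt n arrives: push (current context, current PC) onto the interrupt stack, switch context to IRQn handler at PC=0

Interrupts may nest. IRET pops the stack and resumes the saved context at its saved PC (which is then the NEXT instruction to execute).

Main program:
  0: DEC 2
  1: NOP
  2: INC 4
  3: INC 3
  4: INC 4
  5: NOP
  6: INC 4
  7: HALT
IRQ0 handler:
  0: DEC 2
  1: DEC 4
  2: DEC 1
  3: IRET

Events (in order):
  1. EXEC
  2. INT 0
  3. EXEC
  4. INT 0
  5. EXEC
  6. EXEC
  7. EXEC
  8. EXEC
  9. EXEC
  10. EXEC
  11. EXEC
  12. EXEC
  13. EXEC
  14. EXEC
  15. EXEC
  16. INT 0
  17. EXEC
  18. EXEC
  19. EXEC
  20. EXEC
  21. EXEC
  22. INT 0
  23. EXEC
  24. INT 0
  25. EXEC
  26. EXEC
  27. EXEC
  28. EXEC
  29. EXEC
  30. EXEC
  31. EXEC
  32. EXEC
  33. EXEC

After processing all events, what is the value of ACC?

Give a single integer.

Event 1 (EXEC): [MAIN] PC=0: DEC 2 -> ACC=-2
Event 2 (INT 0): INT 0 arrives: push (MAIN, PC=1), enter IRQ0 at PC=0 (depth now 1)
Event 3 (EXEC): [IRQ0] PC=0: DEC 2 -> ACC=-4
Event 4 (INT 0): INT 0 arrives: push (IRQ0, PC=1), enter IRQ0 at PC=0 (depth now 2)
Event 5 (EXEC): [IRQ0] PC=0: DEC 2 -> ACC=-6
Event 6 (EXEC): [IRQ0] PC=1: DEC 4 -> ACC=-10
Event 7 (EXEC): [IRQ0] PC=2: DEC 1 -> ACC=-11
Event 8 (EXEC): [IRQ0] PC=3: IRET -> resume IRQ0 at PC=1 (depth now 1)
Event 9 (EXEC): [IRQ0] PC=1: DEC 4 -> ACC=-15
Event 10 (EXEC): [IRQ0] PC=2: DEC 1 -> ACC=-16
Event 11 (EXEC): [IRQ0] PC=3: IRET -> resume MAIN at PC=1 (depth now 0)
Event 12 (EXEC): [MAIN] PC=1: NOP
Event 13 (EXEC): [MAIN] PC=2: INC 4 -> ACC=-12
Event 14 (EXEC): [MAIN] PC=3: INC 3 -> ACC=-9
Event 15 (EXEC): [MAIN] PC=4: INC 4 -> ACC=-5
Event 16 (INT 0): INT 0 arrives: push (MAIN, PC=5), enter IRQ0 at PC=0 (depth now 1)
Event 17 (EXEC): [IRQ0] PC=0: DEC 2 -> ACC=-7
Event 18 (EXEC): [IRQ0] PC=1: DEC 4 -> ACC=-11
Event 19 (EXEC): [IRQ0] PC=2: DEC 1 -> ACC=-12
Event 20 (EXEC): [IRQ0] PC=3: IRET -> resume MAIN at PC=5 (depth now 0)
Event 21 (EXEC): [MAIN] PC=5: NOP
Event 22 (INT 0): INT 0 arrives: push (MAIN, PC=6), enter IRQ0 at PC=0 (depth now 1)
Event 23 (EXEC): [IRQ0] PC=0: DEC 2 -> ACC=-14
Event 24 (INT 0): INT 0 arrives: push (IRQ0, PC=1), enter IRQ0 at PC=0 (depth now 2)
Event 25 (EXEC): [IRQ0] PC=0: DEC 2 -> ACC=-16
Event 26 (EXEC): [IRQ0] PC=1: DEC 4 -> ACC=-20
Event 27 (EXEC): [IRQ0] PC=2: DEC 1 -> ACC=-21
Event 28 (EXEC): [IRQ0] PC=3: IRET -> resume IRQ0 at PC=1 (depth now 1)
Event 29 (EXEC): [IRQ0] PC=1: DEC 4 -> ACC=-25
Event 30 (EXEC): [IRQ0] PC=2: DEC 1 -> ACC=-26
Event 31 (EXEC): [IRQ0] PC=3: IRET -> resume MAIN at PC=6 (depth now 0)
Event 32 (EXEC): [MAIN] PC=6: INC 4 -> ACC=-22
Event 33 (EXEC): [MAIN] PC=7: HALT

Answer: -22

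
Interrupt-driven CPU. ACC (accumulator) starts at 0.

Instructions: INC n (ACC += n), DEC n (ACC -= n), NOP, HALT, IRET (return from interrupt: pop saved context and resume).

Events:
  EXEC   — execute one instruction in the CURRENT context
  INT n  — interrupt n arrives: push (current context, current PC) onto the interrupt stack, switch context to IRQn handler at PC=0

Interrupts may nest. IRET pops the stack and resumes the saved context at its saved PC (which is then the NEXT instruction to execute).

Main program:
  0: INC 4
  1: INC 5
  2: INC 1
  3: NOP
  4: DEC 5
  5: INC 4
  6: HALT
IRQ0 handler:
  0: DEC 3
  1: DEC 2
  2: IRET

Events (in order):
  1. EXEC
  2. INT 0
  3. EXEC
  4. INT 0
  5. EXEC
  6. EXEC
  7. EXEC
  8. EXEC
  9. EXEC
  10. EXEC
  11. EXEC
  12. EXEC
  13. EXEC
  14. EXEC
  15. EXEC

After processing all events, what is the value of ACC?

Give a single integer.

Answer: -1

Derivation:
Event 1 (EXEC): [MAIN] PC=0: INC 4 -> ACC=4
Event 2 (INT 0): INT 0 arrives: push (MAIN, PC=1), enter IRQ0 at PC=0 (depth now 1)
Event 3 (EXEC): [IRQ0] PC=0: DEC 3 -> ACC=1
Event 4 (INT 0): INT 0 arrives: push (IRQ0, PC=1), enter IRQ0 at PC=0 (depth now 2)
Event 5 (EXEC): [IRQ0] PC=0: DEC 3 -> ACC=-2
Event 6 (EXEC): [IRQ0] PC=1: DEC 2 -> ACC=-4
Event 7 (EXEC): [IRQ0] PC=2: IRET -> resume IRQ0 at PC=1 (depth now 1)
Event 8 (EXEC): [IRQ0] PC=1: DEC 2 -> ACC=-6
Event 9 (EXEC): [IRQ0] PC=2: IRET -> resume MAIN at PC=1 (depth now 0)
Event 10 (EXEC): [MAIN] PC=1: INC 5 -> ACC=-1
Event 11 (EXEC): [MAIN] PC=2: INC 1 -> ACC=0
Event 12 (EXEC): [MAIN] PC=3: NOP
Event 13 (EXEC): [MAIN] PC=4: DEC 5 -> ACC=-5
Event 14 (EXEC): [MAIN] PC=5: INC 4 -> ACC=-1
Event 15 (EXEC): [MAIN] PC=6: HALT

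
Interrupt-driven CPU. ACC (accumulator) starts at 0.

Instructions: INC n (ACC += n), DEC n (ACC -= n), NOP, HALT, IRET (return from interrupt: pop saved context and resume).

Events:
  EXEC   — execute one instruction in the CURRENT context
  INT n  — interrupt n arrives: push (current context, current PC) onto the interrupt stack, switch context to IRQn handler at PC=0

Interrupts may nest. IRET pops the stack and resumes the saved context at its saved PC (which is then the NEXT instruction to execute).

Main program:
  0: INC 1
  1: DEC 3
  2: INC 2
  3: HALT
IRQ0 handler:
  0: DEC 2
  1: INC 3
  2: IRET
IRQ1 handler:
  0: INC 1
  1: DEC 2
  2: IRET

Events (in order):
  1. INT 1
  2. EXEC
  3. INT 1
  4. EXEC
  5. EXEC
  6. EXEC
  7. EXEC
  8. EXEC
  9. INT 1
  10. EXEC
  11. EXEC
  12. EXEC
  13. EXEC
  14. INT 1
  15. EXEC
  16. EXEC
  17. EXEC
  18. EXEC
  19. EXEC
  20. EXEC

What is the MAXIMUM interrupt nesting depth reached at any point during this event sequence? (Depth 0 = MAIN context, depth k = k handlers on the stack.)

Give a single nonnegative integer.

Answer: 2

Derivation:
Event 1 (INT 1): INT 1 arrives: push (MAIN, PC=0), enter IRQ1 at PC=0 (depth now 1) [depth=1]
Event 2 (EXEC): [IRQ1] PC=0: INC 1 -> ACC=1 [depth=1]
Event 3 (INT 1): INT 1 arrives: push (IRQ1, PC=1), enter IRQ1 at PC=0 (depth now 2) [depth=2]
Event 4 (EXEC): [IRQ1] PC=0: INC 1 -> ACC=2 [depth=2]
Event 5 (EXEC): [IRQ1] PC=1: DEC 2 -> ACC=0 [depth=2]
Event 6 (EXEC): [IRQ1] PC=2: IRET -> resume IRQ1 at PC=1 (depth now 1) [depth=1]
Event 7 (EXEC): [IRQ1] PC=1: DEC 2 -> ACC=-2 [depth=1]
Event 8 (EXEC): [IRQ1] PC=2: IRET -> resume MAIN at PC=0 (depth now 0) [depth=0]
Event 9 (INT 1): INT 1 arrives: push (MAIN, PC=0), enter IRQ1 at PC=0 (depth now 1) [depth=1]
Event 10 (EXEC): [IRQ1] PC=0: INC 1 -> ACC=-1 [depth=1]
Event 11 (EXEC): [IRQ1] PC=1: DEC 2 -> ACC=-3 [depth=1]
Event 12 (EXEC): [IRQ1] PC=2: IRET -> resume MAIN at PC=0 (depth now 0) [depth=0]
Event 13 (EXEC): [MAIN] PC=0: INC 1 -> ACC=-2 [depth=0]
Event 14 (INT 1): INT 1 arrives: push (MAIN, PC=1), enter IRQ1 at PC=0 (depth now 1) [depth=1]
Event 15 (EXEC): [IRQ1] PC=0: INC 1 -> ACC=-1 [depth=1]
Event 16 (EXEC): [IRQ1] PC=1: DEC 2 -> ACC=-3 [depth=1]
Event 17 (EXEC): [IRQ1] PC=2: IRET -> resume MAIN at PC=1 (depth now 0) [depth=0]
Event 18 (EXEC): [MAIN] PC=1: DEC 3 -> ACC=-6 [depth=0]
Event 19 (EXEC): [MAIN] PC=2: INC 2 -> ACC=-4 [depth=0]
Event 20 (EXEC): [MAIN] PC=3: HALT [depth=0]
Max depth observed: 2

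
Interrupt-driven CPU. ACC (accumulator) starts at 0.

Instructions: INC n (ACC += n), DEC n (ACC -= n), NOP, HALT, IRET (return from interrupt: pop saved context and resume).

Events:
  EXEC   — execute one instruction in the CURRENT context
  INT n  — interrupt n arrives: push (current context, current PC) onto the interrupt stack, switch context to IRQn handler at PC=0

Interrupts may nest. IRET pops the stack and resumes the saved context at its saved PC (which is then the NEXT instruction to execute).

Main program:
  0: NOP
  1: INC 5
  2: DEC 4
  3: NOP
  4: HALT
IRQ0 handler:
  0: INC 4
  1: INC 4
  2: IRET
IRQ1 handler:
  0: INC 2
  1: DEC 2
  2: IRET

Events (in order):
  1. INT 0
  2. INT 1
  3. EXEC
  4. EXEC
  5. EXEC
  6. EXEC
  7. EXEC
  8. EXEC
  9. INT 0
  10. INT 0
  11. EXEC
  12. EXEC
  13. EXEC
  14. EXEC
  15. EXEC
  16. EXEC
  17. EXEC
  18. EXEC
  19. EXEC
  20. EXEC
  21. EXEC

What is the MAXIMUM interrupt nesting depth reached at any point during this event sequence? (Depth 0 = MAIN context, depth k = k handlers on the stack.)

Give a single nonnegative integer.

Event 1 (INT 0): INT 0 arrives: push (MAIN, PC=0), enter IRQ0 at PC=0 (depth now 1) [depth=1]
Event 2 (INT 1): INT 1 arrives: push (IRQ0, PC=0), enter IRQ1 at PC=0 (depth now 2) [depth=2]
Event 3 (EXEC): [IRQ1] PC=0: INC 2 -> ACC=2 [depth=2]
Event 4 (EXEC): [IRQ1] PC=1: DEC 2 -> ACC=0 [depth=2]
Event 5 (EXEC): [IRQ1] PC=2: IRET -> resume IRQ0 at PC=0 (depth now 1) [depth=1]
Event 6 (EXEC): [IRQ0] PC=0: INC 4 -> ACC=4 [depth=1]
Event 7 (EXEC): [IRQ0] PC=1: INC 4 -> ACC=8 [depth=1]
Event 8 (EXEC): [IRQ0] PC=2: IRET -> resume MAIN at PC=0 (depth now 0) [depth=0]
Event 9 (INT 0): INT 0 arrives: push (MAIN, PC=0), enter IRQ0 at PC=0 (depth now 1) [depth=1]
Event 10 (INT 0): INT 0 arrives: push (IRQ0, PC=0), enter IRQ0 at PC=0 (depth now 2) [depth=2]
Event 11 (EXEC): [IRQ0] PC=0: INC 4 -> ACC=12 [depth=2]
Event 12 (EXEC): [IRQ0] PC=1: INC 4 -> ACC=16 [depth=2]
Event 13 (EXEC): [IRQ0] PC=2: IRET -> resume IRQ0 at PC=0 (depth now 1) [depth=1]
Event 14 (EXEC): [IRQ0] PC=0: INC 4 -> ACC=20 [depth=1]
Event 15 (EXEC): [IRQ0] PC=1: INC 4 -> ACC=24 [depth=1]
Event 16 (EXEC): [IRQ0] PC=2: IRET -> resume MAIN at PC=0 (depth now 0) [depth=0]
Event 17 (EXEC): [MAIN] PC=0: NOP [depth=0]
Event 18 (EXEC): [MAIN] PC=1: INC 5 -> ACC=29 [depth=0]
Event 19 (EXEC): [MAIN] PC=2: DEC 4 -> ACC=25 [depth=0]
Event 20 (EXEC): [MAIN] PC=3: NOP [depth=0]
Event 21 (EXEC): [MAIN] PC=4: HALT [depth=0]
Max depth observed: 2

Answer: 2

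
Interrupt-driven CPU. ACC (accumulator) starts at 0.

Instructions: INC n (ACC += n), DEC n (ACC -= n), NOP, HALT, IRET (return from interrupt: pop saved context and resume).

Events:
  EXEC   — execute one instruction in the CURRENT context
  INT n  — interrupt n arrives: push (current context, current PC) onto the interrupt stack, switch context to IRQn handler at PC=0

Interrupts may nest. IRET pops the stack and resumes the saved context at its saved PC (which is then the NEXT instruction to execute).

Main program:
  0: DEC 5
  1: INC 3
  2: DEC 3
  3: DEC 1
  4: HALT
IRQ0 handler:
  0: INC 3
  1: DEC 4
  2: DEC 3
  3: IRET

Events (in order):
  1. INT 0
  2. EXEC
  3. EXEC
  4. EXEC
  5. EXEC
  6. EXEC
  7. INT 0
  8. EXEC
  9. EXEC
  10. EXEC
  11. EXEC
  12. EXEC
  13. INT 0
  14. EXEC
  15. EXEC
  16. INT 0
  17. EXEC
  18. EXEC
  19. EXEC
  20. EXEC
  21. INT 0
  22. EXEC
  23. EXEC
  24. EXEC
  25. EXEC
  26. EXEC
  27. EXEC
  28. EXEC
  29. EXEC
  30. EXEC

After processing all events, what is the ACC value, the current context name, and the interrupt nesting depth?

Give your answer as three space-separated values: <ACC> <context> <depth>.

Answer: -26 MAIN 0

Derivation:
Event 1 (INT 0): INT 0 arrives: push (MAIN, PC=0), enter IRQ0 at PC=0 (depth now 1)
Event 2 (EXEC): [IRQ0] PC=0: INC 3 -> ACC=3
Event 3 (EXEC): [IRQ0] PC=1: DEC 4 -> ACC=-1
Event 4 (EXEC): [IRQ0] PC=2: DEC 3 -> ACC=-4
Event 5 (EXEC): [IRQ0] PC=3: IRET -> resume MAIN at PC=0 (depth now 0)
Event 6 (EXEC): [MAIN] PC=0: DEC 5 -> ACC=-9
Event 7 (INT 0): INT 0 arrives: push (MAIN, PC=1), enter IRQ0 at PC=0 (depth now 1)
Event 8 (EXEC): [IRQ0] PC=0: INC 3 -> ACC=-6
Event 9 (EXEC): [IRQ0] PC=1: DEC 4 -> ACC=-10
Event 10 (EXEC): [IRQ0] PC=2: DEC 3 -> ACC=-13
Event 11 (EXEC): [IRQ0] PC=3: IRET -> resume MAIN at PC=1 (depth now 0)
Event 12 (EXEC): [MAIN] PC=1: INC 3 -> ACC=-10
Event 13 (INT 0): INT 0 arrives: push (MAIN, PC=2), enter IRQ0 at PC=0 (depth now 1)
Event 14 (EXEC): [IRQ0] PC=0: INC 3 -> ACC=-7
Event 15 (EXEC): [IRQ0] PC=1: DEC 4 -> ACC=-11
Event 16 (INT 0): INT 0 arrives: push (IRQ0, PC=2), enter IRQ0 at PC=0 (depth now 2)
Event 17 (EXEC): [IRQ0] PC=0: INC 3 -> ACC=-8
Event 18 (EXEC): [IRQ0] PC=1: DEC 4 -> ACC=-12
Event 19 (EXEC): [IRQ0] PC=2: DEC 3 -> ACC=-15
Event 20 (EXEC): [IRQ0] PC=3: IRET -> resume IRQ0 at PC=2 (depth now 1)
Event 21 (INT 0): INT 0 arrives: push (IRQ0, PC=2), enter IRQ0 at PC=0 (depth now 2)
Event 22 (EXEC): [IRQ0] PC=0: INC 3 -> ACC=-12
Event 23 (EXEC): [IRQ0] PC=1: DEC 4 -> ACC=-16
Event 24 (EXEC): [IRQ0] PC=2: DEC 3 -> ACC=-19
Event 25 (EXEC): [IRQ0] PC=3: IRET -> resume IRQ0 at PC=2 (depth now 1)
Event 26 (EXEC): [IRQ0] PC=2: DEC 3 -> ACC=-22
Event 27 (EXEC): [IRQ0] PC=3: IRET -> resume MAIN at PC=2 (depth now 0)
Event 28 (EXEC): [MAIN] PC=2: DEC 3 -> ACC=-25
Event 29 (EXEC): [MAIN] PC=3: DEC 1 -> ACC=-26
Event 30 (EXEC): [MAIN] PC=4: HALT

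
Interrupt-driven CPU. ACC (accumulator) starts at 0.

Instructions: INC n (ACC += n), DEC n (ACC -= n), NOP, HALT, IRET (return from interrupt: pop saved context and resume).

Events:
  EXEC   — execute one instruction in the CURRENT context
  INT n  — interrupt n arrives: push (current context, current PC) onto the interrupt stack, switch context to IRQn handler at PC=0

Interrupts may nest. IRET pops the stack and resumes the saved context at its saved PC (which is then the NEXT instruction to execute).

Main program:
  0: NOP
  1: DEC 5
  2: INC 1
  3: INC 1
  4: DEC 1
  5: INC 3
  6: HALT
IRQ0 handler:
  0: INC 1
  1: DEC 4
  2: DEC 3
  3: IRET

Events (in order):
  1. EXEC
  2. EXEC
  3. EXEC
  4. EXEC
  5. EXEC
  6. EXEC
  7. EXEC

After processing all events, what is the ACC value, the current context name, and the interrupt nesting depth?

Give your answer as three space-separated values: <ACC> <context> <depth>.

Answer: -1 MAIN 0

Derivation:
Event 1 (EXEC): [MAIN] PC=0: NOP
Event 2 (EXEC): [MAIN] PC=1: DEC 5 -> ACC=-5
Event 3 (EXEC): [MAIN] PC=2: INC 1 -> ACC=-4
Event 4 (EXEC): [MAIN] PC=3: INC 1 -> ACC=-3
Event 5 (EXEC): [MAIN] PC=4: DEC 1 -> ACC=-4
Event 6 (EXEC): [MAIN] PC=5: INC 3 -> ACC=-1
Event 7 (EXEC): [MAIN] PC=6: HALT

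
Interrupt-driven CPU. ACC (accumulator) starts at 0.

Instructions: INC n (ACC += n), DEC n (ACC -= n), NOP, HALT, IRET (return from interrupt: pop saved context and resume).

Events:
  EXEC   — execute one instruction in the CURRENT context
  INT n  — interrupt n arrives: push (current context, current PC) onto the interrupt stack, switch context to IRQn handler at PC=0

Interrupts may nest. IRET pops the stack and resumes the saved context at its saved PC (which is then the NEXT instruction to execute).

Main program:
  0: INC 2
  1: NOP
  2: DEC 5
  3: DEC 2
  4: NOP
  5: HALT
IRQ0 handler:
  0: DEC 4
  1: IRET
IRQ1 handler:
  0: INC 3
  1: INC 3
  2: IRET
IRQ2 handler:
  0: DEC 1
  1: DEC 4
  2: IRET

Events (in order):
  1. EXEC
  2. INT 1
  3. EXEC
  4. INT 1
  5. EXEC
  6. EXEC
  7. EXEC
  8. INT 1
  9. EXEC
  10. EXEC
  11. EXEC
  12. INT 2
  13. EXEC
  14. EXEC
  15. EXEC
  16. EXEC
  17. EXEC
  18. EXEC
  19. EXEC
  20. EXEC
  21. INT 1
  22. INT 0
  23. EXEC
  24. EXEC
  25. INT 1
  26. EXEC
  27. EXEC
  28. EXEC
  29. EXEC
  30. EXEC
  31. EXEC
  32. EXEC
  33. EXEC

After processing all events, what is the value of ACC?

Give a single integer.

Event 1 (EXEC): [MAIN] PC=0: INC 2 -> ACC=2
Event 2 (INT 1): INT 1 arrives: push (MAIN, PC=1), enter IRQ1 at PC=0 (depth now 1)
Event 3 (EXEC): [IRQ1] PC=0: INC 3 -> ACC=5
Event 4 (INT 1): INT 1 arrives: push (IRQ1, PC=1), enter IRQ1 at PC=0 (depth now 2)
Event 5 (EXEC): [IRQ1] PC=0: INC 3 -> ACC=8
Event 6 (EXEC): [IRQ1] PC=1: INC 3 -> ACC=11
Event 7 (EXEC): [IRQ1] PC=2: IRET -> resume IRQ1 at PC=1 (depth now 1)
Event 8 (INT 1): INT 1 arrives: push (IRQ1, PC=1), enter IRQ1 at PC=0 (depth now 2)
Event 9 (EXEC): [IRQ1] PC=0: INC 3 -> ACC=14
Event 10 (EXEC): [IRQ1] PC=1: INC 3 -> ACC=17
Event 11 (EXEC): [IRQ1] PC=2: IRET -> resume IRQ1 at PC=1 (depth now 1)
Event 12 (INT 2): INT 2 arrives: push (IRQ1, PC=1), enter IRQ2 at PC=0 (depth now 2)
Event 13 (EXEC): [IRQ2] PC=0: DEC 1 -> ACC=16
Event 14 (EXEC): [IRQ2] PC=1: DEC 4 -> ACC=12
Event 15 (EXEC): [IRQ2] PC=2: IRET -> resume IRQ1 at PC=1 (depth now 1)
Event 16 (EXEC): [IRQ1] PC=1: INC 3 -> ACC=15
Event 17 (EXEC): [IRQ1] PC=2: IRET -> resume MAIN at PC=1 (depth now 0)
Event 18 (EXEC): [MAIN] PC=1: NOP
Event 19 (EXEC): [MAIN] PC=2: DEC 5 -> ACC=10
Event 20 (EXEC): [MAIN] PC=3: DEC 2 -> ACC=8
Event 21 (INT 1): INT 1 arrives: push (MAIN, PC=4), enter IRQ1 at PC=0 (depth now 1)
Event 22 (INT 0): INT 0 arrives: push (IRQ1, PC=0), enter IRQ0 at PC=0 (depth now 2)
Event 23 (EXEC): [IRQ0] PC=0: DEC 4 -> ACC=4
Event 24 (EXEC): [IRQ0] PC=1: IRET -> resume IRQ1 at PC=0 (depth now 1)
Event 25 (INT 1): INT 1 arrives: push (IRQ1, PC=0), enter IRQ1 at PC=0 (depth now 2)
Event 26 (EXEC): [IRQ1] PC=0: INC 3 -> ACC=7
Event 27 (EXEC): [IRQ1] PC=1: INC 3 -> ACC=10
Event 28 (EXEC): [IRQ1] PC=2: IRET -> resume IRQ1 at PC=0 (depth now 1)
Event 29 (EXEC): [IRQ1] PC=0: INC 3 -> ACC=13
Event 30 (EXEC): [IRQ1] PC=1: INC 3 -> ACC=16
Event 31 (EXEC): [IRQ1] PC=2: IRET -> resume MAIN at PC=4 (depth now 0)
Event 32 (EXEC): [MAIN] PC=4: NOP
Event 33 (EXEC): [MAIN] PC=5: HALT

Answer: 16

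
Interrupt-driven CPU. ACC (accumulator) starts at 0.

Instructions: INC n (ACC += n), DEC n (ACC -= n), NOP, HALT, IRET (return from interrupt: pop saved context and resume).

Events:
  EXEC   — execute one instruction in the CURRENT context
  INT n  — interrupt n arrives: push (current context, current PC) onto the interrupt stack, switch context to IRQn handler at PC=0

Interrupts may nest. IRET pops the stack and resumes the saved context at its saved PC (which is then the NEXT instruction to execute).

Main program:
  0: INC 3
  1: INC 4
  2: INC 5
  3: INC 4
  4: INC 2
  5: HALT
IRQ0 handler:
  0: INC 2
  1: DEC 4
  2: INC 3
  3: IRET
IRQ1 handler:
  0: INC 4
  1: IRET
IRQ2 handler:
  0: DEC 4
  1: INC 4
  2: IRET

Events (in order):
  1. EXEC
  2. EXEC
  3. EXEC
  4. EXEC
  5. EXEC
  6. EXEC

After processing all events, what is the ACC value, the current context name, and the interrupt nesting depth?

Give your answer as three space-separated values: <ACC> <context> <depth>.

Event 1 (EXEC): [MAIN] PC=0: INC 3 -> ACC=3
Event 2 (EXEC): [MAIN] PC=1: INC 4 -> ACC=7
Event 3 (EXEC): [MAIN] PC=2: INC 5 -> ACC=12
Event 4 (EXEC): [MAIN] PC=3: INC 4 -> ACC=16
Event 5 (EXEC): [MAIN] PC=4: INC 2 -> ACC=18
Event 6 (EXEC): [MAIN] PC=5: HALT

Answer: 18 MAIN 0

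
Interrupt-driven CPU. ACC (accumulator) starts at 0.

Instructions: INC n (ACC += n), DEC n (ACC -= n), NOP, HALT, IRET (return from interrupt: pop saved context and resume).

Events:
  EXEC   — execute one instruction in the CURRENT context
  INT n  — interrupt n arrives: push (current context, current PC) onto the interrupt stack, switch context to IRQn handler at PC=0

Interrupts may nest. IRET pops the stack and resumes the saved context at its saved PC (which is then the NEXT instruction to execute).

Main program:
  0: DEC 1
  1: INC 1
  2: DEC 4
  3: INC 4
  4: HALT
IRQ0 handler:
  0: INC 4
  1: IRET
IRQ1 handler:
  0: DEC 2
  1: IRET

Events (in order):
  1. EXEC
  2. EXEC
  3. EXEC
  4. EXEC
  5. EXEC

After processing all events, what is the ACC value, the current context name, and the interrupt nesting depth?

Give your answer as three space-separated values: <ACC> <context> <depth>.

Event 1 (EXEC): [MAIN] PC=0: DEC 1 -> ACC=-1
Event 2 (EXEC): [MAIN] PC=1: INC 1 -> ACC=0
Event 3 (EXEC): [MAIN] PC=2: DEC 4 -> ACC=-4
Event 4 (EXEC): [MAIN] PC=3: INC 4 -> ACC=0
Event 5 (EXEC): [MAIN] PC=4: HALT

Answer: 0 MAIN 0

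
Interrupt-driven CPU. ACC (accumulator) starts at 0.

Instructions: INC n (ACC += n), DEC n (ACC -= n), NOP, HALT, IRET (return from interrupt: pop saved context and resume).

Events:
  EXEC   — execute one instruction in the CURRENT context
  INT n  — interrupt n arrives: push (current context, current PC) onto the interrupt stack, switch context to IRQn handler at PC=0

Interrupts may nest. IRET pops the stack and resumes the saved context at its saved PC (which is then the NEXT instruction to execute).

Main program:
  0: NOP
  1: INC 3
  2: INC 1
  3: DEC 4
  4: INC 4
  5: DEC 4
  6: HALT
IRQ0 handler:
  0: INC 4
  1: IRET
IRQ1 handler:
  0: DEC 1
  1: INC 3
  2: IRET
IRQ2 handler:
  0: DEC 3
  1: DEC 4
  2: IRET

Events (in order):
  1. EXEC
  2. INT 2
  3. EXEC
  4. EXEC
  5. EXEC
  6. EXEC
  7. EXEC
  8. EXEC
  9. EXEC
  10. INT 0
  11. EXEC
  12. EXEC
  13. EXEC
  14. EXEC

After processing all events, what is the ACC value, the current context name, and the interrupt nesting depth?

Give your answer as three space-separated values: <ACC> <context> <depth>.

Event 1 (EXEC): [MAIN] PC=0: NOP
Event 2 (INT 2): INT 2 arrives: push (MAIN, PC=1), enter IRQ2 at PC=0 (depth now 1)
Event 3 (EXEC): [IRQ2] PC=0: DEC 3 -> ACC=-3
Event 4 (EXEC): [IRQ2] PC=1: DEC 4 -> ACC=-7
Event 5 (EXEC): [IRQ2] PC=2: IRET -> resume MAIN at PC=1 (depth now 0)
Event 6 (EXEC): [MAIN] PC=1: INC 3 -> ACC=-4
Event 7 (EXEC): [MAIN] PC=2: INC 1 -> ACC=-3
Event 8 (EXEC): [MAIN] PC=3: DEC 4 -> ACC=-7
Event 9 (EXEC): [MAIN] PC=4: INC 4 -> ACC=-3
Event 10 (INT 0): INT 0 arrives: push (MAIN, PC=5), enter IRQ0 at PC=0 (depth now 1)
Event 11 (EXEC): [IRQ0] PC=0: INC 4 -> ACC=1
Event 12 (EXEC): [IRQ0] PC=1: IRET -> resume MAIN at PC=5 (depth now 0)
Event 13 (EXEC): [MAIN] PC=5: DEC 4 -> ACC=-3
Event 14 (EXEC): [MAIN] PC=6: HALT

Answer: -3 MAIN 0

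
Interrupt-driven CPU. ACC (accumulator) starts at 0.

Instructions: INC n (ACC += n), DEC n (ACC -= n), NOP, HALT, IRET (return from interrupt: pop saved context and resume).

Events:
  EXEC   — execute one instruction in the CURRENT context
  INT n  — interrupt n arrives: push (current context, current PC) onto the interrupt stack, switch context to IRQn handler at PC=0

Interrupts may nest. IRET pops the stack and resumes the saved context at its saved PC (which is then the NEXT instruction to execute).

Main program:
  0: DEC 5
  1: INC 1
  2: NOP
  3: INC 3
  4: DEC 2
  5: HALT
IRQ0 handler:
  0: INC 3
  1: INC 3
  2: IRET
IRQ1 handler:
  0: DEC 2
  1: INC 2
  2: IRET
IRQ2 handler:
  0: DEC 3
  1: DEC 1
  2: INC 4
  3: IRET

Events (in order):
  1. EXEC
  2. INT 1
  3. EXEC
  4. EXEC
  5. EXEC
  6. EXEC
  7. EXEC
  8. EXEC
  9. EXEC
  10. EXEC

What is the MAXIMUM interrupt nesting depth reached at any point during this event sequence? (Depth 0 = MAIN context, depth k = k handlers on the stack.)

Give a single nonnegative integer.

Event 1 (EXEC): [MAIN] PC=0: DEC 5 -> ACC=-5 [depth=0]
Event 2 (INT 1): INT 1 arrives: push (MAIN, PC=1), enter IRQ1 at PC=0 (depth now 1) [depth=1]
Event 3 (EXEC): [IRQ1] PC=0: DEC 2 -> ACC=-7 [depth=1]
Event 4 (EXEC): [IRQ1] PC=1: INC 2 -> ACC=-5 [depth=1]
Event 5 (EXEC): [IRQ1] PC=2: IRET -> resume MAIN at PC=1 (depth now 0) [depth=0]
Event 6 (EXEC): [MAIN] PC=1: INC 1 -> ACC=-4 [depth=0]
Event 7 (EXEC): [MAIN] PC=2: NOP [depth=0]
Event 8 (EXEC): [MAIN] PC=3: INC 3 -> ACC=-1 [depth=0]
Event 9 (EXEC): [MAIN] PC=4: DEC 2 -> ACC=-3 [depth=0]
Event 10 (EXEC): [MAIN] PC=5: HALT [depth=0]
Max depth observed: 1

Answer: 1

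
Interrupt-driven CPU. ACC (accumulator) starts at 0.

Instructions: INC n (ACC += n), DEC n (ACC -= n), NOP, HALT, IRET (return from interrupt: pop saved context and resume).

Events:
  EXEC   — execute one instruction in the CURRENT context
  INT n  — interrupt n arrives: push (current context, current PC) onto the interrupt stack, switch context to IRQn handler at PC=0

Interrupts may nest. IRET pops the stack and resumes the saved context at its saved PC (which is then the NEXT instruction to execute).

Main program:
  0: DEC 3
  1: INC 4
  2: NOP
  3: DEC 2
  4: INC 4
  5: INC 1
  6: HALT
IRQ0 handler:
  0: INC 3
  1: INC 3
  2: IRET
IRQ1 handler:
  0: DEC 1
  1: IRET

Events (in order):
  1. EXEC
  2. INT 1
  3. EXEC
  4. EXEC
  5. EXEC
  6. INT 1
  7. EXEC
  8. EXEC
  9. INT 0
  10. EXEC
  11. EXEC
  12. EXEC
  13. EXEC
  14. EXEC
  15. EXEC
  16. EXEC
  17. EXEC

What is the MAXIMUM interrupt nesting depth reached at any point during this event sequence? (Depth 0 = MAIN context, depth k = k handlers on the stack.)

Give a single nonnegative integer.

Event 1 (EXEC): [MAIN] PC=0: DEC 3 -> ACC=-3 [depth=0]
Event 2 (INT 1): INT 1 arrives: push (MAIN, PC=1), enter IRQ1 at PC=0 (depth now 1) [depth=1]
Event 3 (EXEC): [IRQ1] PC=0: DEC 1 -> ACC=-4 [depth=1]
Event 4 (EXEC): [IRQ1] PC=1: IRET -> resume MAIN at PC=1 (depth now 0) [depth=0]
Event 5 (EXEC): [MAIN] PC=1: INC 4 -> ACC=0 [depth=0]
Event 6 (INT 1): INT 1 arrives: push (MAIN, PC=2), enter IRQ1 at PC=0 (depth now 1) [depth=1]
Event 7 (EXEC): [IRQ1] PC=0: DEC 1 -> ACC=-1 [depth=1]
Event 8 (EXEC): [IRQ1] PC=1: IRET -> resume MAIN at PC=2 (depth now 0) [depth=0]
Event 9 (INT 0): INT 0 arrives: push (MAIN, PC=2), enter IRQ0 at PC=0 (depth now 1) [depth=1]
Event 10 (EXEC): [IRQ0] PC=0: INC 3 -> ACC=2 [depth=1]
Event 11 (EXEC): [IRQ0] PC=1: INC 3 -> ACC=5 [depth=1]
Event 12 (EXEC): [IRQ0] PC=2: IRET -> resume MAIN at PC=2 (depth now 0) [depth=0]
Event 13 (EXEC): [MAIN] PC=2: NOP [depth=0]
Event 14 (EXEC): [MAIN] PC=3: DEC 2 -> ACC=3 [depth=0]
Event 15 (EXEC): [MAIN] PC=4: INC 4 -> ACC=7 [depth=0]
Event 16 (EXEC): [MAIN] PC=5: INC 1 -> ACC=8 [depth=0]
Event 17 (EXEC): [MAIN] PC=6: HALT [depth=0]
Max depth observed: 1

Answer: 1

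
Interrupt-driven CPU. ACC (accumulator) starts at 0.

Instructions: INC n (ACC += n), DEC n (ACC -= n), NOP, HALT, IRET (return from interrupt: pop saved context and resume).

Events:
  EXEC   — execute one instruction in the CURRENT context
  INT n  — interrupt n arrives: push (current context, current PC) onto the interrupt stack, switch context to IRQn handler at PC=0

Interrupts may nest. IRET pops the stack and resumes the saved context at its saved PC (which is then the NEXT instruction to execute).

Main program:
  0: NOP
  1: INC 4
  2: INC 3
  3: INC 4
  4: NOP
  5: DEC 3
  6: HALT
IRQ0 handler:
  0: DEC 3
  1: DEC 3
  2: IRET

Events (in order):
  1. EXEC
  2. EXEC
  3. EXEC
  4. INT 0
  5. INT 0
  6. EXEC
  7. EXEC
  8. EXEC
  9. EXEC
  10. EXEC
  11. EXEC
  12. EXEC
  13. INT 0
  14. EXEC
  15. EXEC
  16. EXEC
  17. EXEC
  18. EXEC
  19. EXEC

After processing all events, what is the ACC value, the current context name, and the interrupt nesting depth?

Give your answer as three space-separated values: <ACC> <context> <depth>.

Answer: -10 MAIN 0

Derivation:
Event 1 (EXEC): [MAIN] PC=0: NOP
Event 2 (EXEC): [MAIN] PC=1: INC 4 -> ACC=4
Event 3 (EXEC): [MAIN] PC=2: INC 3 -> ACC=7
Event 4 (INT 0): INT 0 arrives: push (MAIN, PC=3), enter IRQ0 at PC=0 (depth now 1)
Event 5 (INT 0): INT 0 arrives: push (IRQ0, PC=0), enter IRQ0 at PC=0 (depth now 2)
Event 6 (EXEC): [IRQ0] PC=0: DEC 3 -> ACC=4
Event 7 (EXEC): [IRQ0] PC=1: DEC 3 -> ACC=1
Event 8 (EXEC): [IRQ0] PC=2: IRET -> resume IRQ0 at PC=0 (depth now 1)
Event 9 (EXEC): [IRQ0] PC=0: DEC 3 -> ACC=-2
Event 10 (EXEC): [IRQ0] PC=1: DEC 3 -> ACC=-5
Event 11 (EXEC): [IRQ0] PC=2: IRET -> resume MAIN at PC=3 (depth now 0)
Event 12 (EXEC): [MAIN] PC=3: INC 4 -> ACC=-1
Event 13 (INT 0): INT 0 arrives: push (MAIN, PC=4), enter IRQ0 at PC=0 (depth now 1)
Event 14 (EXEC): [IRQ0] PC=0: DEC 3 -> ACC=-4
Event 15 (EXEC): [IRQ0] PC=1: DEC 3 -> ACC=-7
Event 16 (EXEC): [IRQ0] PC=2: IRET -> resume MAIN at PC=4 (depth now 0)
Event 17 (EXEC): [MAIN] PC=4: NOP
Event 18 (EXEC): [MAIN] PC=5: DEC 3 -> ACC=-10
Event 19 (EXEC): [MAIN] PC=6: HALT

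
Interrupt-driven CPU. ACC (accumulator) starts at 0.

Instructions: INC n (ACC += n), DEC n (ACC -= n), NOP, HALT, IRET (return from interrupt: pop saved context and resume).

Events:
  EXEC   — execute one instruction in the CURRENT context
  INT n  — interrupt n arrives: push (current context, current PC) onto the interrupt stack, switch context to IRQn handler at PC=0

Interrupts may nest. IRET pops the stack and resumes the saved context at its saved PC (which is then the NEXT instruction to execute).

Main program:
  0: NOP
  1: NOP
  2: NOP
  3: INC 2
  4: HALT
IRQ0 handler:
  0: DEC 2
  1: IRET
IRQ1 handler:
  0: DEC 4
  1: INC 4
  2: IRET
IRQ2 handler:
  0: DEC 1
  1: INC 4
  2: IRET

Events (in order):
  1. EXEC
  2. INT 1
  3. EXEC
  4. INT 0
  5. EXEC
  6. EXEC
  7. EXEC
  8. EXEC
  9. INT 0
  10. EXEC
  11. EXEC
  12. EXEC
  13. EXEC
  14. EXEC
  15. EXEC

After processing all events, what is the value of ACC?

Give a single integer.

Answer: -2

Derivation:
Event 1 (EXEC): [MAIN] PC=0: NOP
Event 2 (INT 1): INT 1 arrives: push (MAIN, PC=1), enter IRQ1 at PC=0 (depth now 1)
Event 3 (EXEC): [IRQ1] PC=0: DEC 4 -> ACC=-4
Event 4 (INT 0): INT 0 arrives: push (IRQ1, PC=1), enter IRQ0 at PC=0 (depth now 2)
Event 5 (EXEC): [IRQ0] PC=0: DEC 2 -> ACC=-6
Event 6 (EXEC): [IRQ0] PC=1: IRET -> resume IRQ1 at PC=1 (depth now 1)
Event 7 (EXEC): [IRQ1] PC=1: INC 4 -> ACC=-2
Event 8 (EXEC): [IRQ1] PC=2: IRET -> resume MAIN at PC=1 (depth now 0)
Event 9 (INT 0): INT 0 arrives: push (MAIN, PC=1), enter IRQ0 at PC=0 (depth now 1)
Event 10 (EXEC): [IRQ0] PC=0: DEC 2 -> ACC=-4
Event 11 (EXEC): [IRQ0] PC=1: IRET -> resume MAIN at PC=1 (depth now 0)
Event 12 (EXEC): [MAIN] PC=1: NOP
Event 13 (EXEC): [MAIN] PC=2: NOP
Event 14 (EXEC): [MAIN] PC=3: INC 2 -> ACC=-2
Event 15 (EXEC): [MAIN] PC=4: HALT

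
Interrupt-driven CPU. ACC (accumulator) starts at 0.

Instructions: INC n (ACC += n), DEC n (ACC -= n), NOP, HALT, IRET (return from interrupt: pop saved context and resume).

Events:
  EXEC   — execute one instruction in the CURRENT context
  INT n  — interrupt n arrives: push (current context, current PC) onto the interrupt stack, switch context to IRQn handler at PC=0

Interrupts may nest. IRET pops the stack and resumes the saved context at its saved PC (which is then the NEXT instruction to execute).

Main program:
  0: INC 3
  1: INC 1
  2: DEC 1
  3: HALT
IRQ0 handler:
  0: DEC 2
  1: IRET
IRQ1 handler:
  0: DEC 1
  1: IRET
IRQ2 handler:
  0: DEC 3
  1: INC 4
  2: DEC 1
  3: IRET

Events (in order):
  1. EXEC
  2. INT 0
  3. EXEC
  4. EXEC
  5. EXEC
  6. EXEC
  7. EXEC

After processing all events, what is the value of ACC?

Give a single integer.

Event 1 (EXEC): [MAIN] PC=0: INC 3 -> ACC=3
Event 2 (INT 0): INT 0 arrives: push (MAIN, PC=1), enter IRQ0 at PC=0 (depth now 1)
Event 3 (EXEC): [IRQ0] PC=0: DEC 2 -> ACC=1
Event 4 (EXEC): [IRQ0] PC=1: IRET -> resume MAIN at PC=1 (depth now 0)
Event 5 (EXEC): [MAIN] PC=1: INC 1 -> ACC=2
Event 6 (EXEC): [MAIN] PC=2: DEC 1 -> ACC=1
Event 7 (EXEC): [MAIN] PC=3: HALT

Answer: 1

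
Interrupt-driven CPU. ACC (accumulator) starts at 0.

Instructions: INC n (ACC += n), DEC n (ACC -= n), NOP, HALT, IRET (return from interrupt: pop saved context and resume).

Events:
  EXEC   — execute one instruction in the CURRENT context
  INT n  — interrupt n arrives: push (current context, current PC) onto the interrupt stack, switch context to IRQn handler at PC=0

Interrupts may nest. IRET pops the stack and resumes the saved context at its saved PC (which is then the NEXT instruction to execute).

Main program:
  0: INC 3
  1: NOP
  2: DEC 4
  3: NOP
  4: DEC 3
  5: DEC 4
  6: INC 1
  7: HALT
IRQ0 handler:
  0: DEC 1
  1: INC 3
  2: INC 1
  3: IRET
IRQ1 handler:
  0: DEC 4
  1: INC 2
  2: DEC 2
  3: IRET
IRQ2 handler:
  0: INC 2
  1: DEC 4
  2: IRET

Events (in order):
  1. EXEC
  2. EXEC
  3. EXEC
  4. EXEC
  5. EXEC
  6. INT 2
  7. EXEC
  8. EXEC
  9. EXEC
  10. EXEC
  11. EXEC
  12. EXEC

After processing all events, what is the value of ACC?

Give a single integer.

Answer: -9

Derivation:
Event 1 (EXEC): [MAIN] PC=0: INC 3 -> ACC=3
Event 2 (EXEC): [MAIN] PC=1: NOP
Event 3 (EXEC): [MAIN] PC=2: DEC 4 -> ACC=-1
Event 4 (EXEC): [MAIN] PC=3: NOP
Event 5 (EXEC): [MAIN] PC=4: DEC 3 -> ACC=-4
Event 6 (INT 2): INT 2 arrives: push (MAIN, PC=5), enter IRQ2 at PC=0 (depth now 1)
Event 7 (EXEC): [IRQ2] PC=0: INC 2 -> ACC=-2
Event 8 (EXEC): [IRQ2] PC=1: DEC 4 -> ACC=-6
Event 9 (EXEC): [IRQ2] PC=2: IRET -> resume MAIN at PC=5 (depth now 0)
Event 10 (EXEC): [MAIN] PC=5: DEC 4 -> ACC=-10
Event 11 (EXEC): [MAIN] PC=6: INC 1 -> ACC=-9
Event 12 (EXEC): [MAIN] PC=7: HALT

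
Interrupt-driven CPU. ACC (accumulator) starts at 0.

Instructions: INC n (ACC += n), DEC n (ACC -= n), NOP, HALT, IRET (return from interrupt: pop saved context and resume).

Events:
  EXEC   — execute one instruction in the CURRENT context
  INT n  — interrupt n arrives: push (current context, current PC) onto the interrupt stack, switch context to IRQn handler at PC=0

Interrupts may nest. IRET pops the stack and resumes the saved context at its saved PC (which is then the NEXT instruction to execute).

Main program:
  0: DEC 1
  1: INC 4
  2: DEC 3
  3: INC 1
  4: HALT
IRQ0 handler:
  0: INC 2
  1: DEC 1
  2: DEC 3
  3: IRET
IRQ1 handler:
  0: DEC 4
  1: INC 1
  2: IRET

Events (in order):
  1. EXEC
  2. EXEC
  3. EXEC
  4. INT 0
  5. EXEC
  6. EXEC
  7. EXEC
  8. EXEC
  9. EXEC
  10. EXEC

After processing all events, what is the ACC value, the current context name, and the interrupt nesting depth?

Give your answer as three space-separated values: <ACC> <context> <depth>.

Answer: -1 MAIN 0

Derivation:
Event 1 (EXEC): [MAIN] PC=0: DEC 1 -> ACC=-1
Event 2 (EXEC): [MAIN] PC=1: INC 4 -> ACC=3
Event 3 (EXEC): [MAIN] PC=2: DEC 3 -> ACC=0
Event 4 (INT 0): INT 0 arrives: push (MAIN, PC=3), enter IRQ0 at PC=0 (depth now 1)
Event 5 (EXEC): [IRQ0] PC=0: INC 2 -> ACC=2
Event 6 (EXEC): [IRQ0] PC=1: DEC 1 -> ACC=1
Event 7 (EXEC): [IRQ0] PC=2: DEC 3 -> ACC=-2
Event 8 (EXEC): [IRQ0] PC=3: IRET -> resume MAIN at PC=3 (depth now 0)
Event 9 (EXEC): [MAIN] PC=3: INC 1 -> ACC=-1
Event 10 (EXEC): [MAIN] PC=4: HALT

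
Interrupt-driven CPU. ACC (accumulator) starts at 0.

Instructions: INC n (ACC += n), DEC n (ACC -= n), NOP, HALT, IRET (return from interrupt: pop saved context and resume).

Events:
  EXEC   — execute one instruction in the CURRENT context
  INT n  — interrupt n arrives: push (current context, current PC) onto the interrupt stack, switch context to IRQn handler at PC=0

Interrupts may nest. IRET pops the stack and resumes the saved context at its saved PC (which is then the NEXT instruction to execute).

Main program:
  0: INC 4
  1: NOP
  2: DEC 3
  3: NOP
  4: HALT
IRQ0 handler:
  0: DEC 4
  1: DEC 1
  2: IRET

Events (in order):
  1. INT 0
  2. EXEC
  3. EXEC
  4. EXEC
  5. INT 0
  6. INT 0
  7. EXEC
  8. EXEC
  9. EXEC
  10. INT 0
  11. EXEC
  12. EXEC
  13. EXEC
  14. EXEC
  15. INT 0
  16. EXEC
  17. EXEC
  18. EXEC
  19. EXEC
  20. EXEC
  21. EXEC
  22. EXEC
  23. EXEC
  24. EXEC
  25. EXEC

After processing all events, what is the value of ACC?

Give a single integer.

Answer: -24

Derivation:
Event 1 (INT 0): INT 0 arrives: push (MAIN, PC=0), enter IRQ0 at PC=0 (depth now 1)
Event 2 (EXEC): [IRQ0] PC=0: DEC 4 -> ACC=-4
Event 3 (EXEC): [IRQ0] PC=1: DEC 1 -> ACC=-5
Event 4 (EXEC): [IRQ0] PC=2: IRET -> resume MAIN at PC=0 (depth now 0)
Event 5 (INT 0): INT 0 arrives: push (MAIN, PC=0), enter IRQ0 at PC=0 (depth now 1)
Event 6 (INT 0): INT 0 arrives: push (IRQ0, PC=0), enter IRQ0 at PC=0 (depth now 2)
Event 7 (EXEC): [IRQ0] PC=0: DEC 4 -> ACC=-9
Event 8 (EXEC): [IRQ0] PC=1: DEC 1 -> ACC=-10
Event 9 (EXEC): [IRQ0] PC=2: IRET -> resume IRQ0 at PC=0 (depth now 1)
Event 10 (INT 0): INT 0 arrives: push (IRQ0, PC=0), enter IRQ0 at PC=0 (depth now 2)
Event 11 (EXEC): [IRQ0] PC=0: DEC 4 -> ACC=-14
Event 12 (EXEC): [IRQ0] PC=1: DEC 1 -> ACC=-15
Event 13 (EXEC): [IRQ0] PC=2: IRET -> resume IRQ0 at PC=0 (depth now 1)
Event 14 (EXEC): [IRQ0] PC=0: DEC 4 -> ACC=-19
Event 15 (INT 0): INT 0 arrives: push (IRQ0, PC=1), enter IRQ0 at PC=0 (depth now 2)
Event 16 (EXEC): [IRQ0] PC=0: DEC 4 -> ACC=-23
Event 17 (EXEC): [IRQ0] PC=1: DEC 1 -> ACC=-24
Event 18 (EXEC): [IRQ0] PC=2: IRET -> resume IRQ0 at PC=1 (depth now 1)
Event 19 (EXEC): [IRQ0] PC=1: DEC 1 -> ACC=-25
Event 20 (EXEC): [IRQ0] PC=2: IRET -> resume MAIN at PC=0 (depth now 0)
Event 21 (EXEC): [MAIN] PC=0: INC 4 -> ACC=-21
Event 22 (EXEC): [MAIN] PC=1: NOP
Event 23 (EXEC): [MAIN] PC=2: DEC 3 -> ACC=-24
Event 24 (EXEC): [MAIN] PC=3: NOP
Event 25 (EXEC): [MAIN] PC=4: HALT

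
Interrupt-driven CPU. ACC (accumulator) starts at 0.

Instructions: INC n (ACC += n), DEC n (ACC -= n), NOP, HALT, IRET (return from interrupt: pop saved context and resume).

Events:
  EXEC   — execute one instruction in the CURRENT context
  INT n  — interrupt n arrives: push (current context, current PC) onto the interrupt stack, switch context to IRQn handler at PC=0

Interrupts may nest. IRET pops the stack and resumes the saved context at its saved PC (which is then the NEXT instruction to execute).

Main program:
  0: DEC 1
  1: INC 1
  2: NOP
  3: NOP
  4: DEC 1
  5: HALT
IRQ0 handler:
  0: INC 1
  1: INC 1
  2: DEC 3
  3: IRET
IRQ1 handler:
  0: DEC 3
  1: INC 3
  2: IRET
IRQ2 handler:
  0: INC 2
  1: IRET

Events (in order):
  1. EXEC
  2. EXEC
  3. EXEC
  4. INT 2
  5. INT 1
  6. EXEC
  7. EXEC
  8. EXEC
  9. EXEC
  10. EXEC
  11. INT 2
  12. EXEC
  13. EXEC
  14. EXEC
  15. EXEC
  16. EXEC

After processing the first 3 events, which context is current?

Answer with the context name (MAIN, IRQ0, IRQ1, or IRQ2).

Answer: MAIN

Derivation:
Event 1 (EXEC): [MAIN] PC=0: DEC 1 -> ACC=-1
Event 2 (EXEC): [MAIN] PC=1: INC 1 -> ACC=0
Event 3 (EXEC): [MAIN] PC=2: NOP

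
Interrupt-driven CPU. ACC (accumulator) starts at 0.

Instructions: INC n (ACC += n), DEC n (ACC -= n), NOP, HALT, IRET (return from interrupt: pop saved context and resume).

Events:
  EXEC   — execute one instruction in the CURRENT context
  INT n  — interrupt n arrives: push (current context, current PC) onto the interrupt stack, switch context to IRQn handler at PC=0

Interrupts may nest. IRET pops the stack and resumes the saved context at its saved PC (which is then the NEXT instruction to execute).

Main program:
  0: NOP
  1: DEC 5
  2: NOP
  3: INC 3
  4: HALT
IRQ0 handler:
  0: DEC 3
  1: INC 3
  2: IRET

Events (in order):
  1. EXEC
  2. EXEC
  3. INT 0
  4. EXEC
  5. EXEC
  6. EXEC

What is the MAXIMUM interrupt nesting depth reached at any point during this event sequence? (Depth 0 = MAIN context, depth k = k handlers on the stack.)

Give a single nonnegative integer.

Event 1 (EXEC): [MAIN] PC=0: NOP [depth=0]
Event 2 (EXEC): [MAIN] PC=1: DEC 5 -> ACC=-5 [depth=0]
Event 3 (INT 0): INT 0 arrives: push (MAIN, PC=2), enter IRQ0 at PC=0 (depth now 1) [depth=1]
Event 4 (EXEC): [IRQ0] PC=0: DEC 3 -> ACC=-8 [depth=1]
Event 5 (EXEC): [IRQ0] PC=1: INC 3 -> ACC=-5 [depth=1]
Event 6 (EXEC): [IRQ0] PC=2: IRET -> resume MAIN at PC=2 (depth now 0) [depth=0]
Max depth observed: 1

Answer: 1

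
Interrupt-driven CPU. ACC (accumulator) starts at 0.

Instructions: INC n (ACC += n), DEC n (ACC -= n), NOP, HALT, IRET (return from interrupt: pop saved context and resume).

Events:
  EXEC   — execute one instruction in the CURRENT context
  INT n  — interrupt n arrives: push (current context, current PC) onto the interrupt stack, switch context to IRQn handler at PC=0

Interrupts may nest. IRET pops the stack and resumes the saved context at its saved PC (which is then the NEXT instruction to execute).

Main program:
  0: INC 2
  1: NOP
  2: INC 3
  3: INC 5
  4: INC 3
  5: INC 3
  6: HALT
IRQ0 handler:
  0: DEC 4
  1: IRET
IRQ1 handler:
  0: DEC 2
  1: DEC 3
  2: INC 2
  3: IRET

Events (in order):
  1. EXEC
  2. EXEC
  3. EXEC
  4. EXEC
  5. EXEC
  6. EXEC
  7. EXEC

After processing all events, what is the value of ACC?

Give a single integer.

Answer: 16

Derivation:
Event 1 (EXEC): [MAIN] PC=0: INC 2 -> ACC=2
Event 2 (EXEC): [MAIN] PC=1: NOP
Event 3 (EXEC): [MAIN] PC=2: INC 3 -> ACC=5
Event 4 (EXEC): [MAIN] PC=3: INC 5 -> ACC=10
Event 5 (EXEC): [MAIN] PC=4: INC 3 -> ACC=13
Event 6 (EXEC): [MAIN] PC=5: INC 3 -> ACC=16
Event 7 (EXEC): [MAIN] PC=6: HALT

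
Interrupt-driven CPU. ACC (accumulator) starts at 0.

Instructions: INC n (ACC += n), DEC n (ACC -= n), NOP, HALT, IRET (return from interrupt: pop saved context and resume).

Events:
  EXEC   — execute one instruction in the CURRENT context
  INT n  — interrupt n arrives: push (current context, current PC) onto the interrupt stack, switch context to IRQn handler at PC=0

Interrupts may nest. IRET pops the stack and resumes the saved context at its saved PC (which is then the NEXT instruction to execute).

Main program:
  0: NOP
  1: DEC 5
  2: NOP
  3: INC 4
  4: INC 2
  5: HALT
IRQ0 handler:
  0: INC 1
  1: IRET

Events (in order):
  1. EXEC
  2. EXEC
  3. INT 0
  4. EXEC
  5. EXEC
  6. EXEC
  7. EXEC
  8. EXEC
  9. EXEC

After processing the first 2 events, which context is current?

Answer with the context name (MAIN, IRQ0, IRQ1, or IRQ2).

Answer: MAIN

Derivation:
Event 1 (EXEC): [MAIN] PC=0: NOP
Event 2 (EXEC): [MAIN] PC=1: DEC 5 -> ACC=-5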